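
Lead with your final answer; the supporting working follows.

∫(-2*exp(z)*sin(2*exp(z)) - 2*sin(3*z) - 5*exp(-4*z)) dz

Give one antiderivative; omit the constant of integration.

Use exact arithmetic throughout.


The answer is 2*cos(3*z)/3 + cos(2*exp(z)) + 5*exp(-4*z)/4.
Step 1. Rewrite: now ∫(-2*exp(z)*sin(2*exp(z))) dz + ∫(-5*exp(-4*z)) dz + ∫(-2*sin(3*z)) dz.
Step 2. Substitute u = exp(z), turning ∫(-2*exp(z)*sin(2*exp(z))) dz into ∫(-2*sin(2*u)) du: now ∫(-5*exp(-4*z)) dz + ∫(-2*sin(2*u)) du + ∫(-2*sin(3*z)) dz.
Step 3. Evaluate the standard form: now cos(2*u) + ∫(-5*exp(-4*z)) dz + ∫(-2*sin(3*z)) dz.
Step 4. Substitute back u = exp(z): now cos(2*exp(z)) + ∫(-5*exp(-4*z)) dz + ∫(-2*sin(3*z)) dz.
Step 5. Evaluate the standard form: now 2*cos(3*z)/3 + cos(2*exp(z)) + ∫(-5*exp(-4*z)) dz.
Step 6. Evaluate the standard form: now 2*cos(3*z)/3 + cos(2*exp(z)) + 5*exp(-4*z)/4.
Answer: 2*cos(3*z)/3 + cos(2*exp(z)) + 5*exp(-4*z)/4.


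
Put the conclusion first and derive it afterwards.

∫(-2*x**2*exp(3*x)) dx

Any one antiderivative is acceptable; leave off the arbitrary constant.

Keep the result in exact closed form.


The answer is -2*x**2*exp(3*x)/3 + 4*x*exp(3*x)/9 - 4*exp(3*x)/27.
Step 1. Integrate ∫(-2*x**2*exp(3*x)) dx by parts with u = x**2, dv = (-2*exp(3*x)) dx, so v = -2*exp(3*x)/3: now -2*x**2*exp(3*x)/3 + ∫(4*x*exp(3*x)/3) dx.
Step 2. Integrate ∫(4*x*exp(3*x)/3) dx by parts with u = x, dv = (4*exp(3*x)/3) dx, so v = 4*exp(3*x)/9: now -2*x**2*exp(3*x)/3 + 4*x*exp(3*x)/9 + ∫(-4*exp(3*x)/9) dx.
Step 3. Evaluate the standard form: now -2*x**2*exp(3*x)/3 + 4*x*exp(3*x)/9 - 4*exp(3*x)/27.
Answer: -2*x**2*exp(3*x)/3 + 4*x*exp(3*x)/9 - 4*exp(3*x)/27.


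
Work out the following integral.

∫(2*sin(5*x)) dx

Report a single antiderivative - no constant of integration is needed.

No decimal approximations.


Answer: -2*cos(5*x)/5.


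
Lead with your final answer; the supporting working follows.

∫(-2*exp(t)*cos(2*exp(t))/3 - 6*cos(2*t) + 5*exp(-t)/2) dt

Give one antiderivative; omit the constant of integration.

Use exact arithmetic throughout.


The answer is -3*sin(2*t) - sin(2*exp(t))/3 - 5*exp(-t)/2.
Step 1. Rewrite: now ∫(-2*exp(t)*cos(2*exp(t))/3) dt + ∫(5*exp(-t)/2) dt + ∫(-6*cos(2*t)) dt.
Step 2. Evaluate the standard form: now -3*sin(2*t) + ∫(-2*exp(t)*cos(2*exp(t))/3) dt + ∫(5*exp(-t)/2) dt.
Step 3. Evaluate the standard form: now -3*sin(2*t) + ∫(-2*exp(t)*cos(2*exp(t))/3) dt - 5*exp(-t)/2.
Step 4. Substitute u = exp(t), turning ∫(-2*exp(t)*cos(2*exp(t))/3) dt into ∫(-2*cos(2*u)/3) du: now -3*sin(2*t) + ∫(-2*cos(2*u)/3) du - 5*exp(-t)/2.
Step 5. Evaluate the standard form: now -3*sin(2*t) - sin(2*u)/3 - 5*exp(-t)/2.
Step 6. Substitute back u = exp(t): now -3*sin(2*t) - sin(2*exp(t))/3 - 5*exp(-t)/2.
Answer: -3*sin(2*t) - sin(2*exp(t))/3 - 5*exp(-t)/2.


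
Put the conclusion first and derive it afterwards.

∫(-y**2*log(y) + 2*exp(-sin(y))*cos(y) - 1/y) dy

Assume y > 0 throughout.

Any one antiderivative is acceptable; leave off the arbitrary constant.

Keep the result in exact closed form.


The answer is -y**3*log(y)/3 + y**3/9 - log(y) - 2*exp(-sin(y)).
Step 1. Rewrite: now ∫(-1/y) dy + ∫(-y**2*log(y)) dy + ∫(2*exp(-sin(y))*cos(y)) dy.
Step 2. Evaluate the standard form [assuming y > 0]: now -log(y) + ∫(-y**2*log(y)) dy + ∫(2*exp(-sin(y))*cos(y)) dy.
Step 3. Integrate ∫(-y**2*log(y)) dy by parts with u = log(y), dv = (-y**2) dy, so v = -y**3/3 [assuming y > 0]: now -y**3*log(y)/3 - log(y) + ∫(y**2/3) dy + ∫(2*exp(-sin(y))*cos(y)) dy.
Step 4. Evaluate the standard form: now -y**3*log(y)/3 + y**3/9 - log(y) + ∫(2*exp(-sin(y))*cos(y)) dy.
Step 5. Substitute u = sin(y), turning ∫(2*exp(-sin(y))*cos(y)) dy into ∫(2*exp(-u)) du: now -y**3*log(y)/3 + y**3/9 - log(y) + ∫(2*exp(-u)) du.
Step 6. Evaluate the standard form: now -y**3*log(y)/3 + y**3/9 - log(y) - 2*exp(-u).
Step 7. Substitute back u = sin(y): now -y**3*log(y)/3 + y**3/9 - log(y) - 2*exp(-sin(y)).
Answer: -y**3*log(y)/3 + y**3/9 - log(y) - 2*exp(-sin(y)).


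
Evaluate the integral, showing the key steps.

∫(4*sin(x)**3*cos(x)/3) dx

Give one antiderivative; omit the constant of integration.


Step 1. Substitute u = sin(x), turning ∫(4*sin(x)**3*cos(x)/3) dx into ∫(4*u**3/3) du: now ∫(4*u**3/3) du.
Step 2. Evaluate the standard form: now u**4/3.
Step 3. Substitute back u = sin(x): now sin(x)**4/3.
Answer: sin(x)**4/3.


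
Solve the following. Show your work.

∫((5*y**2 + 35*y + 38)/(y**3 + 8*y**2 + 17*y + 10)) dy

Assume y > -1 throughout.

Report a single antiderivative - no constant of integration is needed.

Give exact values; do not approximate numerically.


Step 1. Decompose ∫((5*y**2 + 35*y + 38)/(y**3 + 8*y**2 + 17*y + 10)) dy by partial fractions, (5*y**2 + 35*y + 38)/(y**3 + 8*y**2 + 17*y + 10) = -1/(y + 5) + 4/(y + 2) + 2/(y + 1): now ∫(2/(y + 1)) dy + ∫(4/(y + 2)) dy + ∫(-1/(y + 5)) dy.
Step 2. Evaluate the standard form [assuming y > -2]: now 4*log(y + 2) + ∫(2/(y + 1)) dy + ∫(-1/(y + 5)) dy.
Step 3. Evaluate the standard form [assuming y > -1]: now 2*log(y + 1) + 4*log(y + 2) + ∫(-1/(y + 5)) dy.
Step 4. Evaluate the standard form [assuming y > -5]: now 2*log(y + 1) + 4*log(y + 2) - log(y + 5).
Answer: 2*log(y + 1) + 4*log(y + 2) - log(y + 5).


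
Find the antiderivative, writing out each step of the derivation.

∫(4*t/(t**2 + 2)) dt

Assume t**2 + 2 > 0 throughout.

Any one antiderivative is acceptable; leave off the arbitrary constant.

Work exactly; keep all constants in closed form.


Step 1. Substitute u = t**2 + 2, turning ∫(4*t/(t**2 + 2)) dt into ∫(2/u) du: now ∫(2/u) du.
Step 2. Evaluate the standard form [assuming u > 0]: now 2*log(u).
Step 3. Substitute back u = t**2 + 2: now 2*log(t**2 + 2).
Answer: 2*log(t**2 + 2).


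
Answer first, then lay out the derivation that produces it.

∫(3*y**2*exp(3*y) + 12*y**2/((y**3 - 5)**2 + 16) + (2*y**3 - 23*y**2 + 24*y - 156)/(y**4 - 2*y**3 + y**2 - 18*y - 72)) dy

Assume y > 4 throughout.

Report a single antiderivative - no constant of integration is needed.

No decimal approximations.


The answer is y**2*exp(3*y) - 2*y*exp(3*y)/3 + 2*exp(3*y)/9 - 2*log(y - 4) + 4*log(y + 2) - atan(y/3) + atan(y**3/4 - 5/4).
Step 1. Rewrite: now ∫(12*y**2/((y**3 - 5)**2 + 16)) dy + ∫(3*y**2*exp(3*y)) dy + ∫((2*y**3 - 23*y**2 + 24*y - 156)/(y**4 - 2*y**3 + y**2 - 18*y - 72)) dy.
Step 2. Decompose ∫((2*y**3 - 23*y**2 + 24*y - 156)/(y**4 - 2*y**3 + y**2 - 18*y - 72)) dy by partial fractions, (2*y**3 - 23*y**2 + 24*y - 156)/(y**4 - 2*y**3 + y**2 - 18*y - 72) = -3/(y**2 + 9) + 4/(y + 2) - 2/(y - 4): now ∫(12*y**2/((y**3 - 5)**2 + 16)) dy + ∫(3*y**2*exp(3*y)) dy + ∫(-2/(y - 4)) dy + ∫(4/(y + 2)) dy + ∫(-3/(y**2 + 9)) dy.
Step 3. Evaluate the standard form [assuming y > 4]: now -2*log(y - 4) + ∫(12*y**2/((y**3 - 5)**2 + 16)) dy + ∫(3*y**2*exp(3*y)) dy + ∫(4/(y + 2)) dy + ∫(-3/(y**2 + 9)) dy.
Step 4. Evaluate the standard form [assuming y > -2]: now -2*log(y - 4) + 4*log(y + 2) + ∫(12*y**2/((y**3 - 5)**2 + 16)) dy + ∫(3*y**2*exp(3*y)) dy + ∫(-3/(y**2 + 9)) dy.
Step 5. Evaluate the standard form: now -2*log(y - 4) + 4*log(y + 2) - atan(y/3) + ∫(12*y**2/((y**3 - 5)**2 + 16)) dy + ∫(3*y**2*exp(3*y)) dy.
Step 6. Integrate ∫(3*y**2*exp(3*y)) dy by parts with u = y**2, dv = (3*exp(3*y)) dy, so v = exp(3*y): now y**2*exp(3*y) - 2*log(y - 4) + 4*log(y + 2) - atan(y/3) + ∫(-2*y*exp(3*y)) dy + ∫(12*y**2/((y**3 - 5)**2 + 16)) dy.
Step 7. Integrate ∫(-2*y*exp(3*y)) dy by parts with u = y, dv = (-2*exp(3*y)) dy, so v = -2*exp(3*y)/3: now y**2*exp(3*y) - 2*y*exp(3*y)/3 - 2*log(y - 4) + 4*log(y + 2) - atan(y/3) + ∫(12*y**2/((y**3 - 5)**2 + 16)) dy + ∫(2*exp(3*y)/3) dy.
Step 8. Evaluate the standard form: now y**2*exp(3*y) - 2*y*exp(3*y)/3 + 2*exp(3*y)/9 - 2*log(y - 4) + 4*log(y + 2) - atan(y/3) + ∫(12*y**2/((y**3 - 5)**2 + 16)) dy.
Step 9. Substitute u = y**3 - 5, turning ∫(12*y**2/((y**3 - 5)**2 + 16)) dy into ∫(4/(u**2 + 16)) du: now y**2*exp(3*y) - 2*y*exp(3*y)/3 + 2*exp(3*y)/9 - 2*log(y - 4) + 4*log(y + 2) - atan(y/3) + ∫(4/(u**2 + 16)) du.
Step 10. Evaluate the standard form: now y**2*exp(3*y) - 2*y*exp(3*y)/3 + 2*exp(3*y)/9 - 2*log(y - 4) + 4*log(y + 2) + atan(u/4) - atan(y/3).
Step 11. Substitute back u = y**3 - 5: now y**2*exp(3*y) - 2*y*exp(3*y)/3 + 2*exp(3*y)/9 - 2*log(y - 4) + 4*log(y + 2) - atan(y/3) + atan(y**3/4 - 5/4).
Answer: y**2*exp(3*y) - 2*y*exp(3*y)/3 + 2*exp(3*y)/9 - 2*log(y - 4) + 4*log(y + 2) - atan(y/3) + atan(y**3/4 - 5/4).


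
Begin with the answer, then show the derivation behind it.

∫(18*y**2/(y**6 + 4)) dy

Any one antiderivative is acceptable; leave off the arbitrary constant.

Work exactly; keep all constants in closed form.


The answer is 3*atan(y**3/2).
Step 1. Substitute u = y**3, turning ∫(18*y**2/(y**6 + 4)) dy into ∫(6/(u**2 + 4)) du: now ∫(6/(u**2 + 4)) du.
Step 2. Evaluate the standard form: now 3*atan(u/2).
Step 3. Substitute back u = y**3: now 3*atan(y**3/2).
Answer: 3*atan(y**3/2).


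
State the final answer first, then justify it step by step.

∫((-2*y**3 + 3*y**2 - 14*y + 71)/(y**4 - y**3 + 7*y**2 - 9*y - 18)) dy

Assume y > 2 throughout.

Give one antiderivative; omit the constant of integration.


The answer is log(y - 2) - 3*log(y + 1) - 4*atan(y/3)/3.
Step 1. Decompose ∫((-2*y**3 + 3*y**2 - 14*y + 71)/(y**4 - y**3 + 7*y**2 - 9*y - 18)) dy by partial fractions, (-2*y**3 + 3*y**2 - 14*y + 71)/(y**4 - y**3 + 7*y**2 - 9*y - 18) = -4/(y**2 + 9) - 3/(y + 1) + 1/(y - 2): now ∫(1/(y - 2)) dy + ∫(-3/(y + 1)) dy + ∫(-4/(y**2 + 9)) dy.
Step 2. Evaluate the standard form [assuming y > -1]: now -3*log(y + 1) + ∫(1/(y - 2)) dy + ∫(-4/(y**2 + 9)) dy.
Step 3. Evaluate the standard form [assuming y > 2]: now log(y - 2) - 3*log(y + 1) + ∫(-4/(y**2 + 9)) dy.
Step 4. Evaluate the standard form: now log(y - 2) - 3*log(y + 1) - 4*atan(y/3)/3.
Answer: log(y - 2) - 3*log(y + 1) - 4*atan(y/3)/3.


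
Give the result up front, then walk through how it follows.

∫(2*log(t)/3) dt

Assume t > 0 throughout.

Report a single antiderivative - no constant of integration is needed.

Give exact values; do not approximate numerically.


The answer is 2*t*log(t)/3 - 2*t/3.
Step 1. Integrate ∫(2*log(t)/3) dt by parts with u = log(t), dv = (2/3) dt, so v = 2*t/3 [assuming t > 0]: now 2*t*log(t)/3 + ∫(-2/3) dt.
Step 2. Evaluate the standard form: now 2*t*log(t)/3 - 2*t/3.
Answer: 2*t*log(t)/3 - 2*t/3.


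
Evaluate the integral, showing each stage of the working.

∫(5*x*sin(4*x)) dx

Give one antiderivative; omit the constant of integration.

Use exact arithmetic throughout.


Step 1. Integrate ∫(5*x*sin(4*x)) dx by parts with u = x, dv = (5*sin(4*x)) dx, so v = -5*cos(4*x)/4: now -5*x*cos(4*x)/4 + ∫(5*cos(4*x)/4) dx.
Step 2. Evaluate the standard form: now -5*x*cos(4*x)/4 + 5*sin(4*x)/16.
Answer: -5*x*cos(4*x)/4 + 5*sin(4*x)/16.


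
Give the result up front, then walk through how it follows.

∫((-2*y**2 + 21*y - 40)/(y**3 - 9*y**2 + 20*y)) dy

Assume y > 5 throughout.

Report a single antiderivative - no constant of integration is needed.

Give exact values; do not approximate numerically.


The answer is -2*log(y) + 3*log(y - 5) - 3*log(y - 4).
Step 1. Decompose ∫((-2*y**2 + 21*y - 40)/(y**3 - 9*y**2 + 20*y)) dy by partial fractions, (-2*y**2 + 21*y - 40)/(y**3 - 9*y**2 + 20*y) = -3/(y - 4) + 3/(y - 5) - 2/y: now ∫(-2/y) dy + ∫(3/(y - 5)) dy + ∫(-3/(y - 4)) dy.
Step 2. Evaluate the standard form [assuming y > 0]: now -2*log(y) + ∫(3/(y - 5)) dy + ∫(-3/(y - 4)) dy.
Step 3. Evaluate the standard form [assuming y > 5]: now -2*log(y) + 3*log(y - 5) + ∫(-3/(y - 4)) dy.
Step 4. Evaluate the standard form [assuming y > 4]: now -2*log(y) + 3*log(y - 5) - 3*log(y - 4).
Answer: -2*log(y) + 3*log(y - 5) - 3*log(y - 4).


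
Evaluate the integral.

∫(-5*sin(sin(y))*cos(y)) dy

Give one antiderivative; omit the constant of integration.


Answer: 5*cos(sin(y)).


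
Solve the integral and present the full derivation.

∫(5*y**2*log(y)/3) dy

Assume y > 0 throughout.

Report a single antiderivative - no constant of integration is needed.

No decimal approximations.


Step 1. Integrate ∫(5*y**2*log(y)/3) dy by parts with u = log(y), dv = (5*y**2/3) dy, so v = 5*y**3/9 [assuming y > 0]: now 5*y**3*log(y)/9 + ∫(-5*y**2/9) dy.
Step 2. Evaluate the standard form: now 5*y**3*log(y)/9 - 5*y**3/27.
Answer: 5*y**3*log(y)/9 - 5*y**3/27.


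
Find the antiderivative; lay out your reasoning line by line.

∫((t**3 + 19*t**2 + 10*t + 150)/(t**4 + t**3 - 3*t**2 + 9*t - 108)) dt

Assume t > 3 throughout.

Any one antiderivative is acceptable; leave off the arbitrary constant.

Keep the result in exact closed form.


Step 1. Decompose ∫((t**3 + 19*t**2 + 10*t + 150)/(t**4 + t**3 - 3*t**2 + 9*t - 108)) dt by partial fractions, (t**3 + 19*t**2 + 10*t + 150)/(t**4 + t**3 - 3*t**2 + 9*t - 108) = 1/(t**2 + 9) - 2/(t + 4) + 3/(t - 3): now ∫(3/(t - 3)) dt + ∫(-2/(t + 4)) dt + ∫(1/(t**2 + 9)) dt.
Step 2. Evaluate the standard form [assuming t > 3]: now 3*log(t - 3) + ∫(-2/(t + 4)) dt + ∫(1/(t**2 + 9)) dt.
Step 3. Evaluate the standard form [assuming t > -4]: now 3*log(t - 3) - 2*log(t + 4) + ∫(1/(t**2 + 9)) dt.
Step 4. Evaluate the standard form: now 3*log(t - 3) - 2*log(t + 4) + atan(t/3)/3.
Answer: 3*log(t - 3) - 2*log(t + 4) + atan(t/3)/3.


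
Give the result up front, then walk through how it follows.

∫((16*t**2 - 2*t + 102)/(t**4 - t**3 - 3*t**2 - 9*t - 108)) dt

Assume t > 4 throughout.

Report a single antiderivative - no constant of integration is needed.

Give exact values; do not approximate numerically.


The answer is 2*log(t - 4) - 2*log(t + 3) + 2*atan(t/3)/3.
Step 1. Decompose ∫((16*t**2 - 2*t + 102)/(t**4 - t**3 - 3*t**2 - 9*t - 108)) dt by partial fractions, (16*t**2 - 2*t + 102)/(t**4 - t**3 - 3*t**2 - 9*t - 108) = 2/(t**2 + 9) - 2/(t + 3) + 2/(t - 4): now ∫(2/(t - 4)) dt + ∫(-2/(t + 3)) dt + ∫(2/(t**2 + 9)) dt.
Step 2. Evaluate the standard form [assuming t > -3]: now -2*log(t + 3) + ∫(2/(t - 4)) dt + ∫(2/(t**2 + 9)) dt.
Step 3. Evaluate the standard form [assuming t > 4]: now 2*log(t - 4) - 2*log(t + 3) + ∫(2/(t**2 + 9)) dt.
Step 4. Evaluate the standard form: now 2*log(t - 4) - 2*log(t + 3) + 2*atan(t/3)/3.
Answer: 2*log(t - 4) - 2*log(t + 3) + 2*atan(t/3)/3.


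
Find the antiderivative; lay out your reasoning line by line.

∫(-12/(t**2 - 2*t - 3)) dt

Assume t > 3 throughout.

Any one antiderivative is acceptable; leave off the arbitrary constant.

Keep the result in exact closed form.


Step 1. Decompose ∫(-12/(t**2 - 2*t - 3)) dt by partial fractions, -12/(t**2 - 2*t - 3) = 3/(t + 1) - 3/(t - 3): now ∫(-3/(t - 3)) dt + ∫(3/(t + 1)) dt.
Step 2. Evaluate the standard form [assuming t > 3]: now -3*log(t - 3) + ∫(3/(t + 1)) dt.
Step 3. Evaluate the standard form [assuming t > -1]: now -3*log(t - 3) + 3*log(t + 1).
Answer: -3*log(t - 3) + 3*log(t + 1).


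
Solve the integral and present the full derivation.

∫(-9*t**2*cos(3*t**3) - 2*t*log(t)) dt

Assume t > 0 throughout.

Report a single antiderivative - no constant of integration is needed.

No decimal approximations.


Step 1. Rewrite: now ∫(-2*t*log(t)) dt + ∫(-9*t**2*cos(3*t**3)) dt.
Step 2. Substitute u = t**3, turning ∫(-9*t**2*cos(3*t**3)) dt into ∫(-3*cos(3*u)) du: now ∫(-2*t*log(t)) dt + ∫(-3*cos(3*u)) du.
Step 3. Evaluate the standard form: now -sin(3*u) + ∫(-2*t*log(t)) dt.
Step 4. Substitute back u = t**3: now -sin(3*t**3) + ∫(-2*t*log(t)) dt.
Step 5. Integrate ∫(-2*t*log(t)) dt by parts with u = log(t), dv = (-2*t) dt, so v = -t**2 [assuming t > 0]: now -t**2*log(t) - sin(3*t**3) + ∫(t) dt.
Step 6. Evaluate the standard form: now -t**2*log(t) + t**2/2 - sin(3*t**3).
Answer: -t**2*log(t) + t**2/2 - sin(3*t**3).


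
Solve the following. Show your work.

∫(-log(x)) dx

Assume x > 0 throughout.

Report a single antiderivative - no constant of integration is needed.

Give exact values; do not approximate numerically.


Step 1. Integrate ∫(-log(x)) dx by parts with u = log(x), dv = (-1) dx, so v = -x [assuming x > 0]: now -x*log(x) + ∫(1) dx.
Step 2. Evaluate the standard form: now -x*log(x) + x.
Answer: -x*log(x) + x.


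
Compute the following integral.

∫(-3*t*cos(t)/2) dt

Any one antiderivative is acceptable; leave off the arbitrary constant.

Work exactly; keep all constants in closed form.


Answer: -3*t*sin(t)/2 - 3*cos(t)/2.


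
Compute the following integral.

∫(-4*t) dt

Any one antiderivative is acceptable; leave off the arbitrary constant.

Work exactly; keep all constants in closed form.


Answer: -2*t**2.


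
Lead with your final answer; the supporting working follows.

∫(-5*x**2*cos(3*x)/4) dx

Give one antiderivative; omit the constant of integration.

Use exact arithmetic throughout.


The answer is -5*x**2*sin(3*x)/12 - 5*x*cos(3*x)/18 + 5*sin(3*x)/54.
Step 1. Integrate ∫(-5*x**2*cos(3*x)/4) dx by parts with u = x**2, dv = (-5*cos(3*x)/4) dx, so v = -5*sin(3*x)/12: now -5*x**2*sin(3*x)/12 + ∫(5*x*sin(3*x)/6) dx.
Step 2. Integrate ∫(5*x*sin(3*x)/6) dx by parts with u = x, dv = (5*sin(3*x)/6) dx, so v = -5*cos(3*x)/18: now -5*x**2*sin(3*x)/12 - 5*x*cos(3*x)/18 + ∫(5*cos(3*x)/18) dx.
Step 3. Evaluate the standard form: now -5*x**2*sin(3*x)/12 - 5*x*cos(3*x)/18 + 5*sin(3*x)/54.
Answer: -5*x**2*sin(3*x)/12 - 5*x*cos(3*x)/18 + 5*sin(3*x)/54.


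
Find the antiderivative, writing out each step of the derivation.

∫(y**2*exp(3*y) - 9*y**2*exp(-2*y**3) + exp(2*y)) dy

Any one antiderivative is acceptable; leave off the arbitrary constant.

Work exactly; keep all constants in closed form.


Step 1. Rewrite: now ∫(y**2*exp(3*y)) dy + ∫(-9*y**2*exp(-2*y**3)) dy + ∫(exp(2*y)) dy.
Step 2. Integrate ∫(y**2*exp(3*y)) dy by parts with u = y**2, dv = (exp(3*y)) dy, so v = exp(3*y)/3: now y**2*exp(3*y)/3 + ∫(-2*y*exp(3*y)/3) dy + ∫(-9*y**2*exp(-2*y**3)) dy + ∫(exp(2*y)) dy.
Step 3. Integrate ∫(-2*y*exp(3*y)/3) dy by parts with u = y, dv = (-2*exp(3*y)/3) dy, so v = -2*exp(3*y)/9: now y**2*exp(3*y)/3 - 2*y*exp(3*y)/9 + ∫(-9*y**2*exp(-2*y**3)) dy + ∫(exp(2*y)) dy + ∫(2*exp(3*y)/9) dy.
Step 4. Evaluate the standard form: now y**2*exp(3*y)/3 - 2*y*exp(3*y)/9 + 2*exp(3*y)/27 + ∫(-9*y**2*exp(-2*y**3)) dy + ∫(exp(2*y)) dy.
Step 5. Evaluate the standard form: now y**2*exp(3*y)/3 - 2*y*exp(3*y)/9 + 2*exp(3*y)/27 + exp(2*y)/2 + ∫(-9*y**2*exp(-2*y**3)) dy.
Step 6. Substitute u = y**3, turning ∫(-9*y**2*exp(-2*y**3)) dy into ∫(-3*exp(-2*u)) du: now y**2*exp(3*y)/3 - 2*y*exp(3*y)/9 + 2*exp(3*y)/27 + exp(2*y)/2 + ∫(-3*exp(-2*u)) du.
Step 7. Evaluate the standard form: now y**2*exp(3*y)/3 - 2*y*exp(3*y)/9 + 2*exp(3*y)/27 + exp(2*y)/2 + 3*exp(-2*u)/2.
Step 8. Substitute back u = y**3: now y**2*exp(3*y)/3 - 2*y*exp(3*y)/9 + 2*exp(3*y)/27 + exp(2*y)/2 + 3*exp(-2*y**3)/2.
Answer: y**2*exp(3*y)/3 - 2*y*exp(3*y)/9 + 2*exp(3*y)/27 + exp(2*y)/2 + 3*exp(-2*y**3)/2.


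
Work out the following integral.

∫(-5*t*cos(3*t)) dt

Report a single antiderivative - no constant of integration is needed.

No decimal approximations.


Answer: -5*t*sin(3*t)/3 - 5*cos(3*t)/9.


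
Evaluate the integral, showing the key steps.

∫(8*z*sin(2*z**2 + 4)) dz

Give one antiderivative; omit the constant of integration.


Step 1. Substitute u = z**2 + 2, turning ∫(8*z*sin(2*z**2 + 4)) dz into ∫(4*sin(2*u)) du: now ∫(4*sin(2*u)) du.
Step 2. Evaluate the standard form: now -2*cos(2*u).
Step 3. Substitute back u = z**2 + 2: now -2*cos(2*z**2 + 4).
Answer: -2*cos(2*z**2 + 4).


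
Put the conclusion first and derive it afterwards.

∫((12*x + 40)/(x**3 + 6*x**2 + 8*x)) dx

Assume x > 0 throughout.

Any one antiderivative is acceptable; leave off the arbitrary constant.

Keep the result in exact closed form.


The answer is 5*log(x) - 4*log(x + 2) - log(x + 4).
Step 1. Decompose ∫((12*x + 40)/(x**3 + 6*x**2 + 8*x)) dx by partial fractions, (12*x + 40)/(x**3 + 6*x**2 + 8*x) = -1/(x + 4) - 4/(x + 2) + 5/x: now ∫(5/x) dx + ∫(-4/(x + 2)) dx + ∫(-1/(x + 4)) dx.
Step 2. Evaluate the standard form [assuming x > -4]: now -log(x + 4) + ∫(5/x) dx + ∫(-4/(x + 2)) dx.
Step 3. Evaluate the standard form [assuming x > -2]: now -4*log(x + 2) - log(x + 4) + ∫(5/x) dx.
Step 4. Evaluate the standard form [assuming x > 0]: now 5*log(x) - 4*log(x + 2) - log(x + 4).
Answer: 5*log(x) - 4*log(x + 2) - log(x + 4).


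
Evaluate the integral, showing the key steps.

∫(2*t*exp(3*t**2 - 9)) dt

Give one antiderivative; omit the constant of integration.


Step 1. Substitute u = t**2 - 3, turning ∫(2*t*exp(3*t**2 - 9)) dt into ∫(exp(3*u)) du: now ∫(exp(3*u)) du.
Step 2. Evaluate the standard form: now exp(3*u)/3.
Step 3. Substitute back u = t**2 - 3: now exp(3*t**2 - 9)/3.
Answer: exp(3*t**2 - 9)/3.


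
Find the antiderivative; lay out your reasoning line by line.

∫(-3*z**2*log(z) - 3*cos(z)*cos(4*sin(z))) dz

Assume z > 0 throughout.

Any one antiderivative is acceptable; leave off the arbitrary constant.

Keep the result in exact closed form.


Step 1. Rewrite: now ∫(-3*z**2*log(z)) dz + ∫(-3*cos(z)*cos(4*sin(z))) dz.
Step 2. Integrate ∫(-3*z**2*log(z)) dz by parts with u = log(z), dv = (-3*z**2) dz, so v = -z**3 [assuming z > 0]: now -z**3*log(z) + ∫(z**2) dz + ∫(-3*cos(z)*cos(4*sin(z))) dz.
Step 3. Evaluate the standard form: now -z**3*log(z) + z**3/3 + ∫(-3*cos(z)*cos(4*sin(z))) dz.
Step 4. Substitute u = sin(z), turning ∫(-3*cos(z)*cos(4*sin(z))) dz into ∫(-3*cos(4*u)) du: now -z**3*log(z) + z**3/3 + ∫(-3*cos(4*u)) du.
Step 5. Evaluate the standard form: now -z**3*log(z) + z**3/3 - 3*sin(4*u)/4.
Step 6. Substitute back u = sin(z): now -z**3*log(z) + z**3/3 - 3*sin(4*sin(z))/4.
Answer: -z**3*log(z) + z**3/3 - 3*sin(4*sin(z))/4.


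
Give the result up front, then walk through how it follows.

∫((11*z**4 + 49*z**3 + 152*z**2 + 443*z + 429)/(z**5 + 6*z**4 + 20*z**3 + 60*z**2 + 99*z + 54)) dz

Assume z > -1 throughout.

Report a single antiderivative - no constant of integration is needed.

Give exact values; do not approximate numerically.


The answer is 5*log(z + 1) + 5*log(z + 2) + log(z + 3) + atan(z/3)/3.
Step 1. Decompose ∫((11*z**4 + 49*z**3 + 152*z**2 + 443*z + 429)/(z**5 + 6*z**4 + 20*z**3 + 60*z**2 + 99*z + 54)) dz by partial fractions, (11*z**4 + 49*z**3 + 152*z**2 + 443*z + 429)/(z**5 + 6*z**4 + 20*z**3 + 60*z**2 + 99*z + 54) = 1/(z**2 + 9) + 1/(z + 3) + 5/(z + 2) + 5/(z + 1): now ∫(5/(z + 1)) dz + ∫(5/(z + 2)) dz + ∫(1/(z + 3)) dz + ∫(1/(z**2 + 9)) dz.
Step 2. Evaluate the standard form [assuming z > -1]: now 5*log(z + 1) + ∫(5/(z + 2)) dz + ∫(1/(z + 3)) dz + ∫(1/(z**2 + 9)) dz.
Step 3. Evaluate the standard form [assuming z > -2]: now 5*log(z + 1) + 5*log(z + 2) + ∫(1/(z + 3)) dz + ∫(1/(z**2 + 9)) dz.
Step 4. Evaluate the standard form [assuming z > -3]: now 5*log(z + 1) + 5*log(z + 2) + log(z + 3) + ∫(1/(z**2 + 9)) dz.
Step 5. Evaluate the standard form: now 5*log(z + 1) + 5*log(z + 2) + log(z + 3) + atan(z/3)/3.
Answer: 5*log(z + 1) + 5*log(z + 2) + log(z + 3) + atan(z/3)/3.


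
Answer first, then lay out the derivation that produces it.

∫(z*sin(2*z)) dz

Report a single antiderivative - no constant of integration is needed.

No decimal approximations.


The answer is -z*cos(2*z)/2 + sin(2*z)/4.
Step 1. Integrate ∫(z*sin(2*z)) dz by parts with u = z, dv = (sin(2*z)) dz, so v = -cos(2*z)/2: now -z*cos(2*z)/2 + ∫(cos(2*z)/2) dz.
Step 2. Evaluate the standard form: now -z*cos(2*z)/2 + sin(2*z)/4.
Answer: -z*cos(2*z)/2 + sin(2*z)/4.


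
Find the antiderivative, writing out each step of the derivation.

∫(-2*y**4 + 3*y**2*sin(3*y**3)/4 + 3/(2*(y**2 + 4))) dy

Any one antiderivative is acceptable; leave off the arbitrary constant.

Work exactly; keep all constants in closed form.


Step 1. Rewrite: now ∫(-2*y**4) dy + ∫(3*y**2*sin(3*y**3)/4) dy + ∫(3/(2*(y**2 + 4))) dy.
Step 2. Substitute u = y**3, turning ∫(3*y**2*sin(3*y**3)/4) dy into ∫(sin(3*u)/4) du: now ∫(-2*y**4) dy + ∫(3/(2*(y**2 + 4))) dy + ∫(sin(3*u)/4) du.
Step 3. Evaluate the standard form: now -cos(3*u)/12 + ∫(-2*y**4) dy + ∫(3/(2*(y**2 + 4))) dy.
Step 4. Substitute back u = y**3: now -cos(3*y**3)/12 + ∫(-2*y**4) dy + ∫(3/(2*(y**2 + 4))) dy.
Step 5. Evaluate the standard form: now -2*y**5/5 - cos(3*y**3)/12 + ∫(3/(2*(y**2 + 4))) dy.
Step 6. Evaluate the standard form: now -2*y**5/5 - cos(3*y**3)/12 + 3*atan(y/2)/4.
Answer: -2*y**5/5 - cos(3*y**3)/12 + 3*atan(y/2)/4.


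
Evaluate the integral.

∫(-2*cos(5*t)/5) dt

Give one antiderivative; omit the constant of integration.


Answer: -2*sin(5*t)/25.


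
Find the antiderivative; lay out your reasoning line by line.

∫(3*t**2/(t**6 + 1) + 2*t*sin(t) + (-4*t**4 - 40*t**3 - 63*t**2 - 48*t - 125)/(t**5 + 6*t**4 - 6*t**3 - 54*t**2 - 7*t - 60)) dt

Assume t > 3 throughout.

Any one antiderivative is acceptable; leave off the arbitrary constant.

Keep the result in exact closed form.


Step 1. Rewrite: now ∫(2*t*sin(t)) dt + ∫(3*t**2/(t**6 + 1)) dt + ∫((-4*t**4 - 40*t**3 - 63*t**2 - 48*t - 125)/(t**5 + 6*t**4 - 6*t**3 - 54*t**2 - 7*t - 60)) dt.
Step 2. Substitute u = t**3, turning ∫(3*t**2/(t**6 + 1)) dt into ∫(1/(u**2 + 1)) du: now ∫(2*t*sin(t)) dt + ∫((-4*t**4 - 40*t**3 - 63*t**2 - 48*t - 125)/(t**5 + 6*t**4 - 6*t**3 - 54*t**2 - 7*t - 60)) dt + ∫(1/(u**2 + 1)) du.
Step 3. Evaluate the standard form: now atan(u) + ∫(2*t*sin(t)) dt + ∫((-4*t**4 - 40*t**3 - 63*t**2 - 48*t - 125)/(t**5 + 6*t**4 - 6*t**3 - 54*t**2 - 7*t - 60)) dt.
Step 4. Substitute back u = t**3: now atan(t**3) + ∫(2*t*sin(t)) dt + ∫((-4*t**4 - 40*t**3 - 63*t**2 - 48*t - 125)/(t**5 + 6*t**4 - 6*t**3 - 54*t**2 - 7*t - 60)) dt.
Step 5. Decompose ∫((-4*t**4 - 40*t**3 - 63*t**2 - 48*t - 125)/(t**5 + 6*t**4 - 6*t**3 - 54*t**2 - 7*t - 60)) dt by partial fractions, (-4*t**4 - 40*t**3 - 63*t**2 - 48*t - 125)/(t**5 + 6*t**4 - 6*t**3 - 54*t**2 - 7*t - 60) = 1/(t**2 + 1) + 5/(t + 5) - 5/(t + 4) - 4/(t - 3): now atan(t**3) + ∫(2*t*sin(t)) dt + ∫(-4/(t - 3)) dt + ∫(-5/(t + 4)) dt + ∫(5/(t + 5)) dt + ∫(1/(t**2 + 1)) dt.
Step 6. Evaluate the standard form [assuming t > -4]: now -5*log(t + 4) + atan(t**3) + ∫(2*t*sin(t)) dt + ∫(-4/(t - 3)) dt + ∫(5/(t + 5)) dt + ∫(1/(t**2 + 1)) dt.
Step 7. Evaluate the standard form [assuming t > -5]: now -5*log(t + 4) + 5*log(t + 5) + atan(t**3) + ∫(2*t*sin(t)) dt + ∫(-4/(t - 3)) dt + ∫(1/(t**2 + 1)) dt.
Step 8. Evaluate the standard form [assuming t > 3]: now -4*log(t - 3) - 5*log(t + 4) + 5*log(t + 5) + atan(t**3) + ∫(2*t*sin(t)) dt + ∫(1/(t**2 + 1)) dt.
Step 9. Evaluate the standard form: now -4*log(t - 3) - 5*log(t + 4) + 5*log(t + 5) + atan(t) + atan(t**3) + ∫(2*t*sin(t)) dt.
Step 10. Integrate ∫(2*t*sin(t)) dt by parts with u = t, dv = (2*sin(t)) dt, so v = -2*cos(t): now -2*t*cos(t) - 4*log(t - 3) - 5*log(t + 4) + 5*log(t + 5) + atan(t) + atan(t**3) + ∫(2*cos(t)) dt.
Step 11. Evaluate the standard form: now -2*t*cos(t) - 4*log(t - 3) - 5*log(t + 4) + 5*log(t + 5) + 2*sin(t) + atan(t) + atan(t**3).
Answer: -2*t*cos(t) - 4*log(t - 3) - 5*log(t + 4) + 5*log(t + 5) + 2*sin(t) + atan(t) + atan(t**3).


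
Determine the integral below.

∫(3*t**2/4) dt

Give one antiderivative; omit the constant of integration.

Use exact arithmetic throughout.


Answer: t**3/4.


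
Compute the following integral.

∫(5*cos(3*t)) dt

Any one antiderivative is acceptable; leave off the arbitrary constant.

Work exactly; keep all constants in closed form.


Answer: 5*sin(3*t)/3.


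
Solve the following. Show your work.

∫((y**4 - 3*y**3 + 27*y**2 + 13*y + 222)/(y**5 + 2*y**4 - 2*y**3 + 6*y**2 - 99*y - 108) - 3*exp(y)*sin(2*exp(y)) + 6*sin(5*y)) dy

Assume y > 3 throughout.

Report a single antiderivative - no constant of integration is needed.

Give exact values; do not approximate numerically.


Step 1. Rewrite: now ∫((y**4 - 3*y**3 + 27*y**2 + 13*y + 222)/(y**5 + 2*y**4 - 2*y**3 + 6*y**2 - 99*y - 108)) dy + ∫(-3*exp(y)*sin(2*exp(y))) dy + ∫(6*sin(5*y)) dy.
Step 2. Decompose ∫((y**4 - 3*y**3 + 27*y**2 + 13*y + 222)/(y**5 + 2*y**4 - 2*y**3 + 6*y**2 - 99*y - 108)) dy by partial fractions, (y**4 - 3*y**3 + 27*y**2 + 13*y + 222)/(y**5 + 2*y**4 - 2*y**3 + 6*y**2 - 99*y - 108) = -2/(y**2 + 9) + 2/(y + 4) - 2/(y + 1) + 1/(y - 3): now ∫(-3*exp(y)*sin(2*exp(y))) dy + ∫(1/(y - 3)) dy + ∫(-2/(y + 1)) dy + ∫(2/(y + 4)) dy + ∫(-2/(y**2 + 9)) dy + ∫(6*sin(5*y)) dy.
Step 3. Evaluate the standard form [assuming y > -4]: now 2*log(y + 4) + ∫(-3*exp(y)*sin(2*exp(y))) dy + ∫(1/(y - 3)) dy + ∫(-2/(y + 1)) dy + ∫(-2/(y**2 + 9)) dy + ∫(6*sin(5*y)) dy.
Step 4. Evaluate the standard form [assuming y > -1]: now -2*log(y + 1) + 2*log(y + 4) + ∫(-3*exp(y)*sin(2*exp(y))) dy + ∫(1/(y - 3)) dy + ∫(-2/(y**2 + 9)) dy + ∫(6*sin(5*y)) dy.
Step 5. Evaluate the standard form [assuming y > 3]: now log(y - 3) - 2*log(y + 1) + 2*log(y + 4) + ∫(-3*exp(y)*sin(2*exp(y))) dy + ∫(-2/(y**2 + 9)) dy + ∫(6*sin(5*y)) dy.
Step 6. Evaluate the standard form: now log(y - 3) - 2*log(y + 1) + 2*log(y + 4) - 2*atan(y/3)/3 + ∫(-3*exp(y)*sin(2*exp(y))) dy + ∫(6*sin(5*y)) dy.
Step 7. Evaluate the standard form: now log(y - 3) - 2*log(y + 1) + 2*log(y + 4) - 6*cos(5*y)/5 - 2*atan(y/3)/3 + ∫(-3*exp(y)*sin(2*exp(y))) dy.
Step 8. Substitute u = exp(y), turning ∫(-3*exp(y)*sin(2*exp(y))) dy into ∫(-3*sin(2*u)) du: now log(y - 3) - 2*log(y + 1) + 2*log(y + 4) - 6*cos(5*y)/5 - 2*atan(y/3)/3 + ∫(-3*sin(2*u)) du.
Step 9. Evaluate the standard form: now log(y - 3) - 2*log(y + 1) + 2*log(y + 4) + 3*cos(2*u)/2 - 6*cos(5*y)/5 - 2*atan(y/3)/3.
Step 10. Substitute back u = exp(y): now log(y - 3) - 2*log(y + 1) + 2*log(y + 4) - 6*cos(5*y)/5 + 3*cos(2*exp(y))/2 - 2*atan(y/3)/3.
Answer: log(y - 3) - 2*log(y + 1) + 2*log(y + 4) - 6*cos(5*y)/5 + 3*cos(2*exp(y))/2 - 2*atan(y/3)/3.


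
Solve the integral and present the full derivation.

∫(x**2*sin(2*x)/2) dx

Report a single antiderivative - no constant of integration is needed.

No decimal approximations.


Step 1. Integrate ∫(x**2*sin(2*x)/2) dx by parts with u = x**2, dv = (sin(2*x)/2) dx, so v = -cos(2*x)/4: now -x**2*cos(2*x)/4 + ∫(x*cos(2*x)/2) dx.
Step 2. Integrate ∫(x*cos(2*x)/2) dx by parts with u = x, dv = (cos(2*x)/2) dx, so v = sin(2*x)/4: now -x**2*cos(2*x)/4 + x*sin(2*x)/4 + ∫(-sin(2*x)/4) dx.
Step 3. Evaluate the standard form: now -x**2*cos(2*x)/4 + x*sin(2*x)/4 + cos(2*x)/8.
Answer: -x**2*cos(2*x)/4 + x*sin(2*x)/4 + cos(2*x)/8.


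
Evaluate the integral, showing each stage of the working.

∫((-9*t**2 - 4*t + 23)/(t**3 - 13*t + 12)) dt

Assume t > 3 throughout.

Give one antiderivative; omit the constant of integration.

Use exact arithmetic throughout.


Step 1. Decompose ∫((-9*t**2 - 4*t + 23)/(t**3 - 13*t + 12)) dt by partial fractions, (-9*t**2 - 4*t + 23)/(t**3 - 13*t + 12) = -3/(t + 4) - 1/(t - 1) - 5/(t - 3): now ∫(-5/(t - 3)) dt + ∫(-1/(t - 1)) dt + ∫(-3/(t + 4)) dt.
Step 2. Evaluate the standard form [assuming t > 3]: now -5*log(t - 3) + ∫(-1/(t - 1)) dt + ∫(-3/(t + 4)) dt.
Step 3. Evaluate the standard form [assuming t > -4]: now -5*log(t - 3) - 3*log(t + 4) + ∫(-1/(t - 1)) dt.
Step 4. Evaluate the standard form [assuming t > 1]: now -5*log(t - 3) - log(t - 1) - 3*log(t + 4).
Answer: -5*log(t - 3) - log(t - 1) - 3*log(t + 4).


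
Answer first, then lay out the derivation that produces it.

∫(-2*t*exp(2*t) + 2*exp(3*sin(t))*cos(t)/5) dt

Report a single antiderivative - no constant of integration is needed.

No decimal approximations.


The answer is -t*exp(2*t) + exp(2*t)/2 + 2*exp(3*sin(t))/15.
Step 1. Rewrite: now ∫(-2*t*exp(2*t)) dt + ∫(2*exp(3*sin(t))*cos(t)/5) dt.
Step 2. Integrate ∫(-2*t*exp(2*t)) dt by parts with u = t, dv = (-2*exp(2*t)) dt, so v = -exp(2*t): now -t*exp(2*t) + ∫(2*exp(3*sin(t))*cos(t)/5) dt + ∫(exp(2*t)) dt.
Step 3. Evaluate the standard form: now -t*exp(2*t) + exp(2*t)/2 + ∫(2*exp(3*sin(t))*cos(t)/5) dt.
Step 4. Substitute u = sin(t), turning ∫(2*exp(3*sin(t))*cos(t)/5) dt into ∫(2*exp(3*u)/5) du: now -t*exp(2*t) + exp(2*t)/2 + ∫(2*exp(3*u)/5) du.
Step 5. Evaluate the standard form: now -t*exp(2*t) + exp(2*t)/2 + 2*exp(3*u)/15.
Step 6. Substitute back u = sin(t): now -t*exp(2*t) + exp(2*t)/2 + 2*exp(3*sin(t))/15.
Answer: -t*exp(2*t) + exp(2*t)/2 + 2*exp(3*sin(t))/15.


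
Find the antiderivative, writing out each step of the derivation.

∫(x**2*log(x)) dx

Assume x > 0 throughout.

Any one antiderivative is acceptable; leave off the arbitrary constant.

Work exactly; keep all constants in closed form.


Step 1. Integrate ∫(x**2*log(x)) dx by parts with u = log(x), dv = (x**2) dx, so v = x**3/3 [assuming x > 0]: now x**3*log(x)/3 + ∫(-x**2/3) dx.
Step 2. Evaluate the standard form: now x**3*log(x)/3 - x**3/9.
Answer: x**3*log(x)/3 - x**3/9.


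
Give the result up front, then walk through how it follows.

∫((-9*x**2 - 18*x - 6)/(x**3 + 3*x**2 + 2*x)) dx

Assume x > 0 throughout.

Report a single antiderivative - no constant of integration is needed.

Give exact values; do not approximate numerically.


The answer is -3*log(x) - 3*log(x + 1) - 3*log(x + 2).
Step 1. Decompose ∫((-9*x**2 - 18*x - 6)/(x**3 + 3*x**2 + 2*x)) dx by partial fractions, (-9*x**2 - 18*x - 6)/(x**3 + 3*x**2 + 2*x) = -3/(x + 2) - 3/(x + 1) - 3/x: now ∫(-3/x) dx + ∫(-3/(x + 1)) dx + ∫(-3/(x + 2)) dx.
Step 2. Evaluate the standard form [assuming x > -1]: now -3*log(x + 1) + ∫(-3/x) dx + ∫(-3/(x + 2)) dx.
Step 3. Evaluate the standard form [assuming x > -2]: now -3*log(x + 1) - 3*log(x + 2) + ∫(-3/x) dx.
Step 4. Evaluate the standard form [assuming x > 0]: now -3*log(x) - 3*log(x + 1) - 3*log(x + 2).
Answer: -3*log(x) - 3*log(x + 1) - 3*log(x + 2).


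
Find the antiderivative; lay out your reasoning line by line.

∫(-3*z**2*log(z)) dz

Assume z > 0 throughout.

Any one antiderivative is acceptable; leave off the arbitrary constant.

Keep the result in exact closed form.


Step 1. Integrate ∫(-3*z**2*log(z)) dz by parts with u = log(z), dv = (-3*z**2) dz, so v = -z**3 [assuming z > 0]: now -z**3*log(z) + ∫(z**2) dz.
Step 2. Evaluate the standard form: now -z**3*log(z) + z**3/3.
Answer: -z**3*log(z) + z**3/3.


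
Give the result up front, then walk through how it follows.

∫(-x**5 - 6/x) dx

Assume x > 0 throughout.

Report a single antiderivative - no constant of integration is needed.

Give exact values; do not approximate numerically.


The answer is -x**6/6 - 6*log(x).
Step 1. Rewrite: now ∫(-6/x) dx + ∫(-x**5) dx.
Step 2. Evaluate the standard form: now -x**6/6 + ∫(-6/x) dx.
Step 3. Evaluate the standard form [assuming x > 0]: now -x**6/6 - 6*log(x).
Answer: -x**6/6 - 6*log(x).


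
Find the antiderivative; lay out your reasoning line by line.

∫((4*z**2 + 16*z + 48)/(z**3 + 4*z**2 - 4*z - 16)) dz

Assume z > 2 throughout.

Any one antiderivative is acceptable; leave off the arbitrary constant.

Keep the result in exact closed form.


Step 1. Decompose ∫((4*z**2 + 16*z + 48)/(z**3 + 4*z**2 - 4*z - 16)) dz by partial fractions, (4*z**2 + 16*z + 48)/(z**3 + 4*z**2 - 4*z - 16) = 4/(z + 4) - 4/(z + 2) + 4/(z - 2): now ∫(4/(z - 2)) dz + ∫(-4/(z + 2)) dz + ∫(4/(z + 4)) dz.
Step 2. Evaluate the standard form [assuming z > -4]: now 4*log(z + 4) + ∫(4/(z - 2)) dz + ∫(-4/(z + 2)) dz.
Step 3. Evaluate the standard form [assuming z > 2]: now 4*log(z - 2) + 4*log(z + 4) + ∫(-4/(z + 2)) dz.
Step 4. Evaluate the standard form [assuming z > -2]: now 4*log(z - 2) - 4*log(z + 2) + 4*log(z + 4).
Answer: 4*log(z - 2) - 4*log(z + 2) + 4*log(z + 4).


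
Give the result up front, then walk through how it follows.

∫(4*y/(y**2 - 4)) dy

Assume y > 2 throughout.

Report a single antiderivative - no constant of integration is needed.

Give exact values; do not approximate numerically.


The answer is 2*log(y - 2) + 2*log(y + 2).
Step 1. Decompose ∫(4*y/(y**2 - 4)) dy by partial fractions, 4*y/(y**2 - 4) = 2/(y + 2) + 2/(y - 2): now ∫(2/(y - 2)) dy + ∫(2/(y + 2)) dy.
Step 2. Evaluate the standard form [assuming y > 2]: now 2*log(y - 2) + ∫(2/(y + 2)) dy.
Step 3. Evaluate the standard form [assuming y > -2]: now 2*log(y - 2) + 2*log(y + 2).
Answer: 2*log(y - 2) + 2*log(y + 2).


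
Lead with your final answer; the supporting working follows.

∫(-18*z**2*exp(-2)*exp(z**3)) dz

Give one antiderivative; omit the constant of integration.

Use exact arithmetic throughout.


The answer is -6*exp(z**3 - 2).
Step 1. Substitute u = z**3 - 2, turning ∫(-18*z**2*exp(-2)*exp(z**3)) dz into ∫(-6*exp(u)) du: now ∫(-6*exp(u)) du.
Step 2. Evaluate the standard form: now -6*exp(u).
Step 3. Substitute back u = z**3 - 2: now -6*exp(z**3 - 2).
Answer: -6*exp(z**3 - 2).


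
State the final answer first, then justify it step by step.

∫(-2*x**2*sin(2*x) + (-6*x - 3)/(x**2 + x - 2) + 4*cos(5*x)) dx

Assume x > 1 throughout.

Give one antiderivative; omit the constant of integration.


The answer is x**2*cos(2*x) - x*sin(2*x) - 3*log(x - 1) - 3*log(x + 2) + 4*sin(5*x)/5 - cos(2*x)/2.
Step 1. Rewrite: now ∫(-2*x**2*sin(2*x)) dx + ∫((-6*x - 3)/(x**2 + x - 2)) dx + ∫(4*cos(5*x)) dx.
Step 2. Evaluate the standard form: now 4*sin(5*x)/5 + ∫(-2*x**2*sin(2*x)) dx + ∫((-6*x - 3)/(x**2 + x - 2)) dx.
Step 3. Decompose ∫((-6*x - 3)/(x**2 + x - 2)) dx by partial fractions, (-6*x - 3)/(x**2 + x - 2) = -3/(x + 2) - 3/(x - 1): now 4*sin(5*x)/5 + ∫(-2*x**2*sin(2*x)) dx + ∫(-3/(x - 1)) dx + ∫(-3/(x + 2)) dx.
Step 4. Evaluate the standard form [assuming x > 1]: now -3*log(x - 1) + 4*sin(5*x)/5 + ∫(-2*x**2*sin(2*x)) dx + ∫(-3/(x + 2)) dx.
Step 5. Evaluate the standard form [assuming x > -2]: now -3*log(x - 1) - 3*log(x + 2) + 4*sin(5*x)/5 + ∫(-2*x**2*sin(2*x)) dx.
Step 6. Integrate ∫(-2*x**2*sin(2*x)) dx by parts with u = x**2, dv = (-2*sin(2*x)) dx, so v = cos(2*x): now x**2*cos(2*x) - 3*log(x - 1) - 3*log(x + 2) + 4*sin(5*x)/5 + ∫(-2*x*cos(2*x)) dx.
Step 7. Integrate ∫(-2*x*cos(2*x)) dx by parts with u = x, dv = (-2*cos(2*x)) dx, so v = -sin(2*x): now x**2*cos(2*x) - x*sin(2*x) - 3*log(x - 1) - 3*log(x + 2) + 4*sin(5*x)/5 + ∫(sin(2*x)) dx.
Step 8. Evaluate the standard form: now x**2*cos(2*x) - x*sin(2*x) - 3*log(x - 1) - 3*log(x + 2) + 4*sin(5*x)/5 - cos(2*x)/2.
Answer: x**2*cos(2*x) - x*sin(2*x) - 3*log(x - 1) - 3*log(x + 2) + 4*sin(5*x)/5 - cos(2*x)/2.


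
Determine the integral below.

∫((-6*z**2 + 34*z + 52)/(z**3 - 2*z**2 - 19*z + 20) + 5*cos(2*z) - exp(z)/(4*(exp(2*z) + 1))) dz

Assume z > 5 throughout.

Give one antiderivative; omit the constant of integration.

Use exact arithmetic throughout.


Answer: 2*log(z - 5) - 4*log(z - 1) - 4*log(z + 4) + 5*sin(2*z)/2 - atan(exp(z))/4.


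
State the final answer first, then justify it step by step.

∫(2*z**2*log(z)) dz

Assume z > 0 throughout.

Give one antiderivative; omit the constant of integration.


The answer is 2*z**3*log(z)/3 - 2*z**3/9.
Step 1. Integrate ∫(2*z**2*log(z)) dz by parts with u = log(z), dv = (2*z**2) dz, so v = 2*z**3/3 [assuming z > 0]: now 2*z**3*log(z)/3 + ∫(-2*z**2/3) dz.
Step 2. Evaluate the standard form: now 2*z**3*log(z)/3 - 2*z**3/9.
Answer: 2*z**3*log(z)/3 - 2*z**3/9.


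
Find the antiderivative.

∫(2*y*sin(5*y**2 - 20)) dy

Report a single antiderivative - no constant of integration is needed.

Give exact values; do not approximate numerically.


Answer: -cos(5*y**2 - 20)/5.


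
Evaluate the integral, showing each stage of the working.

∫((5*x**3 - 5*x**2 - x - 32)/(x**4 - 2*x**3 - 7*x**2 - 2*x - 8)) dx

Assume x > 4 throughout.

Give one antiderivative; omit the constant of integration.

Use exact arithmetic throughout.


Step 1. Decompose ∫((5*x**3 - 5*x**2 - x - 32)/(x**4 - 2*x**3 - 7*x**2 - 2*x - 8)) dx by partial fractions, (5*x**3 - 5*x**2 - x - 32)/(x**4 - 2*x**3 - 7*x**2 - 2*x - 8) = 3/(x**2 + 1) + 3/(x + 2) + 2/(x - 4): now ∫(2/(x - 4)) dx + ∫(3/(x + 2)) dx + ∫(3/(x**2 + 1)) dx.
Step 2. Evaluate the standard form [assuming x > 4]: now 2*log(x - 4) + ∫(3/(x + 2)) dx + ∫(3/(x**2 + 1)) dx.
Step 3. Evaluate the standard form [assuming x > -2]: now 2*log(x - 4) + 3*log(x + 2) + ∫(3/(x**2 + 1)) dx.
Step 4. Evaluate the standard form: now 2*log(x - 4) + 3*log(x + 2) + 3*atan(x).
Answer: 2*log(x - 4) + 3*log(x + 2) + 3*atan(x).
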